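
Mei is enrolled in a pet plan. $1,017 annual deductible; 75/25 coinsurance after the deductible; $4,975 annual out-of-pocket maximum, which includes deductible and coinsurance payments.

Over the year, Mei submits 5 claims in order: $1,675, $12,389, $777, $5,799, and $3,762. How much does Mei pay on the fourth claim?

Bill 1, $1,675: $1,017 finishes the deductible; $658 goes to coinsurance; coinsurance $658 × 25% = $164.50. Owner pays $1,181.50; OOP now $1,181.50.
Bill 2, $12,389: deductible already satisfied, so owner's share is 25% × $12,389 = $3,097.25. Owner owes $3,097.25 (running OOP $4,278.75).
Bill 3, $777: deductible already satisfied, so owner's share is 25% × $777 = $194.25. Cost to owner: $194.25. OOP to date $4,473.
Bill 4, $5,799: deductible already satisfied, so owner's share is 25% × $5,799 = $1,449.75. OOP would hit $5,922.75 > $4,975, so the cap limits the owner to $4,975 − $4,473 = $502.

$502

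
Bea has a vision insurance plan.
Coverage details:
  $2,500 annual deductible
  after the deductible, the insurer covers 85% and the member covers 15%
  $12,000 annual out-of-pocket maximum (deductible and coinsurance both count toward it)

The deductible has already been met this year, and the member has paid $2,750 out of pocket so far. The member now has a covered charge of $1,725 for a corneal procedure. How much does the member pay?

The deductible is already satisfied, so the full bill goes to coinsurance.
Member's 15% share of $1,725 is $258.75.
Year-to-date out-of-pocket becomes $2,750 + $258.75 = $3,008.75, still under the $12,000 maximum, so no cap applies.

$258.75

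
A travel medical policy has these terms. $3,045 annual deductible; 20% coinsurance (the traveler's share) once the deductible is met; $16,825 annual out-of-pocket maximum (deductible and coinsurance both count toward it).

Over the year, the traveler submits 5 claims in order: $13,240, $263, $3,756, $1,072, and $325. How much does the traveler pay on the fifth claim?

Bill 1, $13,240: $3,045 finishes the deductible; $10,195 goes to coinsurance; traveler's 20% is $2,039. Cost to traveler: $5,084. OOP to date $5,084.
Bill 2, $263: 20% coinsurance on $263 = $52.60. Cost to traveler: $52.60. OOP to date $5,136.60.
Bill 3, $3,756: 20% coinsurance on $3,756 = $751.20. Traveler pays $751.20; OOP now $5,887.80.
Bill 4, $1,072: deductible already satisfied, so traveler's share is 20% × $1,072 = $214.40. Cost to traveler: $214.40. OOP to date $6,102.20.
Bill 5, $325: 20% coinsurance on $325 = $65. Traveler pays $65; OOP now $6,167.20.

$65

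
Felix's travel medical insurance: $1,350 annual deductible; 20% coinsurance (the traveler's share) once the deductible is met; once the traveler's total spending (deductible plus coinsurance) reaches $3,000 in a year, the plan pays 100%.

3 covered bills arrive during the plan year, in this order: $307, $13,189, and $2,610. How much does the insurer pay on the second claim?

Bill 1, $307: entire amount goes to the deductible. Traveler owes $307 (running OOP $307). Plan pays $307 − $307 = $0.
Bill 2, $13,189: deductible takes $1,043, $12,146 remains; 20% of $12,146 = $2,429.20. Deductible plus coinsurance: $1,043 + $2,429.20 = $3,472.20. Adding that to $307 gives $3,779.20, past the $3,000 cap; traveler pays only $3,000 − $307 = $2,693. Plan pays $13,189 − $2,693 = $10,496.

$10,496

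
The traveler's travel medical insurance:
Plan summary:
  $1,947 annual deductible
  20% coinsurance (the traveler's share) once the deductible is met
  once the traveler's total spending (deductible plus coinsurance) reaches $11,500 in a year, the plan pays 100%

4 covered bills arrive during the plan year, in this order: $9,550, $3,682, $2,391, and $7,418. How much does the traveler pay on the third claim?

Claim 1 — $9,550: $1,947 to deductible, leaving $7,603; coinsurance $7,603 × 20% = $1,520.60. Traveler owes $3,467.60 (running OOP $3,467.60).
Claim 2 — $3,682: deductible met; 20% of $3,682 = $736.40. Cost to traveler: $736.40. OOP to date $4,204.
Claim 3 — $2,391: 20% coinsurance on $2,391 = $478.20. Traveler pays $478.20; OOP now $4,682.20.

$478.20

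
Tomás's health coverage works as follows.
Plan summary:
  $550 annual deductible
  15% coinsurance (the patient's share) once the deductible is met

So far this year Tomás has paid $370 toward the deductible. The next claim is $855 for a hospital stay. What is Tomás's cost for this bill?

$370 of the $550 deductible is already met, leaving $180.
That leaves $855 − $180 = $675 for coinsurance.
Coinsurance: $675 × 15% = $101.25.
So the patient owes $180 + $101.25 = $281.25.

$281.25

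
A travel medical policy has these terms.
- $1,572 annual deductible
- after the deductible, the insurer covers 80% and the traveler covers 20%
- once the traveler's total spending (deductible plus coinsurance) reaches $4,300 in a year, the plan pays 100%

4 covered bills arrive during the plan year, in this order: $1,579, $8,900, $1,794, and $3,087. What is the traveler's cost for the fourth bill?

$587.80

Claim 1 ($1,579): $1,572 to deductible, leaving $7; coinsurance $7 × 20% = $1.40. Traveler pays $1,573.40; OOP now $1,573.40.
Claim 2 ($8,900): 20% coinsurance on $8,900 = $1,780. Traveler owes $1,780 (running OOP $3,353.40).
Claim 3 ($1,794): 20% coinsurance on $1,794 = $358.80. Traveler pays $358.80; OOP now $3,712.20.
Claim 4 ($3,087): 20% coinsurance on $3,087 = $617.40. Adding that to $3,712.20 gives $4,329.60, past the $4,300 cap; traveler pays only $4,300 − $3,712.20 = $587.80.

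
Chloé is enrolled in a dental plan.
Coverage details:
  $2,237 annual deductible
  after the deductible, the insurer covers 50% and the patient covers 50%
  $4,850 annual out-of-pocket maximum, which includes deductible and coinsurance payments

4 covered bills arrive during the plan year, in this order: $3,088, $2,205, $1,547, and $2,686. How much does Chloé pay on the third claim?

Bill 1, $3,088: deductible takes $2,237, $851 remains; coinsurance $851 × 50% = $425.50. Patient pays $2,662.50; OOP now $2,662.50.
Bill 2, $2,205: deductible already satisfied, so patient's share is 50% × $2,205 = $1,102.50. Cost to patient: $1,102.50. OOP to date $3,765.
Bill 3, $1,547: 50% coinsurance on $1,547 = $773.50. Patient owes $773.50 (running OOP $4,538.50).

$773.50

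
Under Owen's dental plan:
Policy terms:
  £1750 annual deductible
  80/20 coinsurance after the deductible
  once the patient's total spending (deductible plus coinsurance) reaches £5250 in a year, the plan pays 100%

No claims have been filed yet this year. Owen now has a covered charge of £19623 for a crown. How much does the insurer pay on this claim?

£14373

Nothing has been paid toward the £1750 deductible, so the first £1750 of this charge is applied there.
After the £1750 deductible portion, £19623 − £1750 = £17873 is subject to coinsurance.
Patient's 20% share of £17873 is £3574.60.
So the patient owes £1750 + £3574.60 = £5324.60 before any cap.
That would bring total out-of-pocket to £5324.60, past the £5250 cap. The patient is capped at £5250 − £0 = £5250 on this claim.
The plan picks up £19623 − £5250 = £14373.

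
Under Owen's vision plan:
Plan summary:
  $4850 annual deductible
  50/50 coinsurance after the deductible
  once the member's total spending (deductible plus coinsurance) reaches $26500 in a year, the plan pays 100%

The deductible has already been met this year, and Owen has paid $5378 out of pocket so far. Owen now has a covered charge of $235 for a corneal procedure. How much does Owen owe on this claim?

The deductible is already satisfied, so the full bill goes to coinsurance.
Member's 50% share of $235 is $117.50.
Cumulative spending $5378 + $117.50 = $5495.50 stays under the $26500 maximum.

$117.50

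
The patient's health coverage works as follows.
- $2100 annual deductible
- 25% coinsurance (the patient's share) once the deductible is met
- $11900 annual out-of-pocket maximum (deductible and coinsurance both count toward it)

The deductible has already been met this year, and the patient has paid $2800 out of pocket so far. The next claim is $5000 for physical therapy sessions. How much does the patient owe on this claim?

With the deductible met, the entire $5000 is subject to coinsurance.
25% of $5000 = $1250 falls to the patient.
Cumulative spending $2800 + $1250 = $4050 stays under the $11900 maximum.

$1250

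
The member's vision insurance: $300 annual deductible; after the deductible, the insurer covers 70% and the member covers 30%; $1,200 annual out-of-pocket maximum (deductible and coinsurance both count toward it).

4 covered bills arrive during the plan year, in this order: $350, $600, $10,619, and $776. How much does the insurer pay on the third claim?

Bill 1, $350: deductible takes $300, $50 remains; coinsurance $50 × 30% = $15. Member owes $315 (running OOP $315). Insurer: $350 − $315 = $35.
Bill 2, $600: deductible already satisfied, so member's share is 30% × $600 = $180. Member owes $180 (running OOP $495). Insurer: $600 − $180 = $420.
Bill 3, $10,619: deductible already satisfied, so member's share is 30% × $10,619 = $3,185.70. Adding that to $495 gives $3,680.70, past the $1,200 cap; member pays only $1,200 − $495 = $705. Insurer: $10,619 − $705 = $9,914.

$9,914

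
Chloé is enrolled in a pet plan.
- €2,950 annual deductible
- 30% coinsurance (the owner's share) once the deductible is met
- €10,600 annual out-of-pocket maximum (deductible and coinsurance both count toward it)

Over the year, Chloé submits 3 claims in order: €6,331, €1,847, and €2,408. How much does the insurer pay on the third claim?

Claim 1 — €6,331: €2,950 to deductible, leaving €3,381; coinsurance €3,381 × 30% = €1,014.30. Cost to owner: €3,964.30. OOP to date €3,964.30. Plan pays €6,331 − €3,964.30 = €2,366.70.
Claim 2 — €1,847: deductible met; 30% of €1,847 = €554.10. Cost to owner: €554.10. OOP to date €4,518.40. Insurer: €1,847 − €554.10 = €1,292.90.
Claim 3 — €2,408: deductible already satisfied, so owner's share is 30% × €2,408 = €722.40. Owner pays €722.40; OOP now €5,240.80. Plan pays €2,408 − €722.40 = €1,685.60.

€1,685.60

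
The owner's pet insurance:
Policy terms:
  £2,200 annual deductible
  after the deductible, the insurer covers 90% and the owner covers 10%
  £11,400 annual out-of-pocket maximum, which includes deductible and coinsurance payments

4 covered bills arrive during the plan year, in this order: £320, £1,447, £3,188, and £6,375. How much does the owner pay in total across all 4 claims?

#1 (£320): entire amount goes to the deductible. Owner pays £320; OOP now £320.
#2 (£1,447): all of it applies to the deductible. Owner owes £1,447 (running OOP £1,767).
#3 (£3,188): deductible takes £433, £2,755 remains; 10% of £2,755 = £275.50. Cost to owner: £708.50. OOP to date £2,475.50.
#4 (£6,375): 10% coinsurance on £6,375 = £637.50. Owner owes £637.50 (running OOP £3,113).
Total paid by the owner: £320 + £1,447 + £708.50 + £637.50 = £3,113.

£3,113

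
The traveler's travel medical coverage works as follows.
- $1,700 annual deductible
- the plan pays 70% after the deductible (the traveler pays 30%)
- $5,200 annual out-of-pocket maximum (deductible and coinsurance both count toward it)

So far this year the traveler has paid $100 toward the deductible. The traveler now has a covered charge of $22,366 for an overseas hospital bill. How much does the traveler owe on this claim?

$5,100

Deductible still to meet: $1,700 − $100 = $1,600.
That leaves $22,366 − $1,600 = $20,766 for coinsurance.
Coinsurance: $20,766 × 30% = $6,229.80.
That puts the traveler's cost at $1,600 + $6,229.80 = $7,829.80 before any cap.
Adding $7,829.80 to the $100 already spent would give $7,929.80, which exceeds the $5,200 cap; the traveler pays just $5,200 − $100 = $5,100.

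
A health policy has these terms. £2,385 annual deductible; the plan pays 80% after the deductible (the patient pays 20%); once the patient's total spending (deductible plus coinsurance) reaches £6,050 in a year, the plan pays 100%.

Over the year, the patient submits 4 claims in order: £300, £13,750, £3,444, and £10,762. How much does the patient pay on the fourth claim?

£643.20

Claim 1 — £300: fully absorbed by the deductible. Patient owes £300 (running OOP £300).
Claim 2 — £13,750: £2,085 finishes the deductible; £11,665 goes to coinsurance; patient's 20% is £2,333. Patient pays £4,418; OOP now £4,718.
Claim 3 — £3,444: 20% coinsurance on £3,444 = £688.80. Cost to patient: £688.80. OOP to date £5,406.80.
Claim 4 — £10,762: 20% coinsurance on £10,762 = £2,152.40. OOP would hit £7,559.20 > £6,050, so the cap limits the patient to £6,050 − £5,406.80 = £643.20.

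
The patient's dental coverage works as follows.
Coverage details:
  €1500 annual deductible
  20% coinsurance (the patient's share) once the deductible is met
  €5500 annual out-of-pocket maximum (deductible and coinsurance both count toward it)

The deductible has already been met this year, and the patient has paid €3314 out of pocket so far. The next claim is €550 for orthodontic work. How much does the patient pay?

With the deductible met, the entire €550 is subject to coinsurance.
Coinsurance: €550 × 20% = €110.
Cumulative spending €3314 + €110 = €3424 stays under the €5500 maximum.

€110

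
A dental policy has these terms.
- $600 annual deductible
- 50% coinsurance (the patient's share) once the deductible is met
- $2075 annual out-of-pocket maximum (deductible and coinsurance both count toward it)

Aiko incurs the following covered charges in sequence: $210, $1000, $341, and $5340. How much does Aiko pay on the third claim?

$170.50

Bill 1, $210: entire amount goes to the deductible. Cost to patient: $210. OOP to date $210.
Bill 2, $1000: deductible takes $390, $610 remains; 50% of $610 = $305. Patient owes $695 (running OOP $905).
Bill 3, $341: deductible already satisfied, so patient's share is 50% × $341 = $170.50. Patient pays $170.50; OOP now $1075.50.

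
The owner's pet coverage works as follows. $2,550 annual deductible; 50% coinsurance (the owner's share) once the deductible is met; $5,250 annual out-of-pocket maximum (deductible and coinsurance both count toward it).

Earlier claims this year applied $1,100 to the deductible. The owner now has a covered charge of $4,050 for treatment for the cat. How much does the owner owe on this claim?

$2,750

Remaining deductible: $2,550 − $1,100 = $1,450.
The remaining $2,600 (= $4,050 − $1,450) moves to coinsurance.
Coinsurance: $2,600 × 50% = $1,300.
Owner responsibility before any cap: $1,450 + $1,300 = $2,750.
Cumulative spending $1,100 + $2,750 = $3,850 stays under the $5,250 maximum.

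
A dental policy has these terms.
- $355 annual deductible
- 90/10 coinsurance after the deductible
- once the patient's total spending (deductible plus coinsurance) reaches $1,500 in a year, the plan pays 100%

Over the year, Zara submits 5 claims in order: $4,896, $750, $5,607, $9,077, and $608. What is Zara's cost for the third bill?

#1 ($4,896): deductible takes $355, $4,541 remains; coinsurance $4,541 × 10% = $454.10. Patient pays $809.10; OOP now $809.10.
#2 ($750): 10% coinsurance on $750 = $75. Patient owes $75 (running OOP $884.10).
#3 ($5,607): 10% coinsurance on $5,607 = $560.70. Patient owes $560.70 (running OOP $1,444.80).

$560.70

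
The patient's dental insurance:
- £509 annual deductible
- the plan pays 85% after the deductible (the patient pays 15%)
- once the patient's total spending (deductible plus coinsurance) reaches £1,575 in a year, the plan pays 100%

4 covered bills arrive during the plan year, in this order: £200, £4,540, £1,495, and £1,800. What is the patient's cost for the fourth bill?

Claim 1 — £200: fully absorbed by the deductible. Patient owes £200 (running OOP £200).
Claim 2 — £4,540: deductible takes £309, £4,231 remains; 15% of £4,231 = £634.65. Cost to patient: £943.65. OOP to date £1,143.65.
Claim 3 — £1,495: 15% coinsurance on £1,495 = £224.25. Cost to patient: £224.25. OOP to date £1,367.90.
Claim 4 — £1,800: 15% coinsurance on £1,800 = £270. That would push OOP to £1,637.90, over the £1,575 cap, so patient pays £1,575 − £1,367.90 = £207.10.

£207.10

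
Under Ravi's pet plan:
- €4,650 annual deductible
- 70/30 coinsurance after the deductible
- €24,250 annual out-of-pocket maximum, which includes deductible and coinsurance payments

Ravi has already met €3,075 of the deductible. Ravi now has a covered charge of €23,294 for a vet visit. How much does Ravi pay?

Deductible still to meet: €4,650 − €3,075 = €1,575.
The remaining €21,719 (= €23,294 − €1,575) moves to coinsurance.
Owner's 30% share of €21,719 is €6,515.70.
That puts the owner's cost at €1,575 + €6,515.70 = €8,090.70 before any cap.
Year-to-date out-of-pocket becomes €3,075 + €8,090.70 = €11,165.70, still under the €24,250 maximum, so no cap applies.

€8,090.70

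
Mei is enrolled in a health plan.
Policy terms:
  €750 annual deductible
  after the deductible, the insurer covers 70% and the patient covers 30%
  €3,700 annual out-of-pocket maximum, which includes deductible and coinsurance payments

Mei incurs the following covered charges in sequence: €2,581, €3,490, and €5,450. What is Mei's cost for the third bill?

€1,353.70

Bill 1, €2,581: €750 finishes the deductible; €1,831 goes to coinsurance; patient's 30% is €549.30. Cost to patient: €1,299.30. OOP to date €1,299.30.
Bill 2, €3,490: deductible already satisfied, so patient's share is 30% × €3,490 = €1,047. Patient owes €1,047 (running OOP €2,346.30).
Bill 3, €5,450: deductible already satisfied, so patient's share is 30% × €5,450 = €1,635. OOP would hit €3,981.30 > €3,700, so the cap limits the patient to €3,700 − €2,346.30 = €1,353.70.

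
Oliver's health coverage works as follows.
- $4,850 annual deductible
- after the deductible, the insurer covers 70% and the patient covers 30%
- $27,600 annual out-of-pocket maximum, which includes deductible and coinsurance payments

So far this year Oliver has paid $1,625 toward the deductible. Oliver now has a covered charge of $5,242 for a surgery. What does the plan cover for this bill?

$1,625 of the $4,850 deductible is already met, leaving $3,225.
After the $3,225 deductible portion, $5,242 − $3,225 = $2,017 is subject to coinsurance.
Coinsurance: $2,017 × 30% = $605.10.
So the patient owes $3,225 + $605.10 = $3,830.10 before any cap.
Cumulative spending $1,625 + $3,830.10 = $5,455.10 stays under the $27,600 maximum.
Insurer pays the balance: $5,242 − $3,830.10 = $1,411.90.

$1,411.90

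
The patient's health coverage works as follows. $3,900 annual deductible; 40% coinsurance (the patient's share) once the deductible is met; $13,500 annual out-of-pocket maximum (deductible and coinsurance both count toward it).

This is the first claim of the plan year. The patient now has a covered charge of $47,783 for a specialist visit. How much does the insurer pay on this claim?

Nothing has been paid toward the $3,900 deductible, so the first $3,900 of this charge is applied there.
That leaves $47,783 − $3,900 = $43,883 for coinsurance.
Patient's 40% share of $43,883 is $17,553.20.
So the patient owes $3,900 + $17,553.20 = $21,453.20 before any cap.
Adding $21,453.20 to the $0 already spent would give $21,453.20, which exceeds the $13,500 cap; the patient pays just $13,500 − $0 = $13,500.
Insurer pays the balance: $47,783 − $13,500 = $34,283.

$34,283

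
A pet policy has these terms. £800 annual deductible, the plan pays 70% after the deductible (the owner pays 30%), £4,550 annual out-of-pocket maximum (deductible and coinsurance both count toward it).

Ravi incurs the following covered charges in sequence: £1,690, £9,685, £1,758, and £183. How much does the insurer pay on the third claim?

£1,230.60

Claim 1 — £1,690: £800 to deductible, leaving £890; 30% of £890 = £267. Owner pays £1,067; OOP now £1,067. Insurer: £1,690 − £1,067 = £623.
Claim 2 — £9,685: 30% coinsurance on £9,685 = £2,905.50. Owner owes £2,905.50 (running OOP £3,972.50). Insurer: £9,685 − £2,905.50 = £6,779.50.
Claim 3 — £1,758: 30% coinsurance on £1,758 = £527.40. Owner owes £527.40 (running OOP £4,499.90). Insurer: £1,758 − £527.40 = £1,230.60.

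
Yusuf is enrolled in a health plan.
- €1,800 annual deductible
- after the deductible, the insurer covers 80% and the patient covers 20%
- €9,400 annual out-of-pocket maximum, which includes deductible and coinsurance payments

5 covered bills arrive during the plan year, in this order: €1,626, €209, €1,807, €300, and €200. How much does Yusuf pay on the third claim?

€361.40

Bill 1, €1,626: entire amount goes to the deductible. Cost to patient: €1,626. OOP to date €1,626.
Bill 2, €209: €174 finishes the deductible; €35 goes to coinsurance; coinsurance €35 × 20% = €7. Patient owes €181 (running OOP €1,807).
Bill 3, €1,807: deductible already satisfied, so patient's share is 20% × €1,807 = €361.40. Patient owes €361.40 (running OOP €2,168.40).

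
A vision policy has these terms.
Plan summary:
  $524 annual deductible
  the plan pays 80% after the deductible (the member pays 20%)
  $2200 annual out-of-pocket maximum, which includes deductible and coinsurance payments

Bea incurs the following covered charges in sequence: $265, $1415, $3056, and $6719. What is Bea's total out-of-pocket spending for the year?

Claim 1 ($265): fully absorbed by the deductible. Cost to member: $265. OOP to date $265.
Claim 2 ($1415): $259 finishes the deductible; $1156 goes to coinsurance; 20% of $1156 = $231.20. Member pays $490.20; OOP now $755.20.
Claim 3 ($3056): deductible already satisfied, so member's share is 20% × $3056 = $611.20. Cost to member: $611.20. OOP to date $1366.40.
Claim 4 ($6719): 20% coinsurance on $6719 = $1343.80. OOP would hit $2710.20 > $2200, so the cap limits the member to $2200 − $1366.40 = $833.60.
Total paid by the member: $265 + $490.20 + $611.20 + $833.60 = $2200.

$2200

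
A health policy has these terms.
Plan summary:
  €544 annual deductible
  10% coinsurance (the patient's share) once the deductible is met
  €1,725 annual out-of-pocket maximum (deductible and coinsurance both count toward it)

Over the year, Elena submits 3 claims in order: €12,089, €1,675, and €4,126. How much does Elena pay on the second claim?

€26.50

Claim 1 — €12,089: deductible takes €544, €11,545 remains; patient's 10% is €1,154.50. Cost to patient: €1,698.50. OOP to date €1,698.50.
Claim 2 — €1,675: deductible already satisfied, so patient's share is 10% × €1,675 = €167.50. That would push OOP to €1,866, over the €1,725 cap, so patient pays €1,725 − €1,698.50 = €26.50.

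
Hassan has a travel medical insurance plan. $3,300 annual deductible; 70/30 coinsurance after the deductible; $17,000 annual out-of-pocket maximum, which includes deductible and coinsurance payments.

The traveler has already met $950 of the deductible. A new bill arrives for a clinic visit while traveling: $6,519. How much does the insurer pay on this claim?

$950 of the $3,300 deductible is already met, leaving $2,350.
After the $2,350 deductible portion, $6,519 − $2,350 = $4,169 is subject to coinsurance.
30% of $4,169 = $1,250.70 falls to the traveler.
Traveler responsibility before any cap: $2,350 + $1,250.70 = $3,600.70.
Total out-of-pocket so far would be $950 + $3,600.70 = $4,550.70, below the $17,000 cap — no reduction.
The insurer covers the remainder: $6,519 − $3,600.70 = $2,918.30.

$2,918.30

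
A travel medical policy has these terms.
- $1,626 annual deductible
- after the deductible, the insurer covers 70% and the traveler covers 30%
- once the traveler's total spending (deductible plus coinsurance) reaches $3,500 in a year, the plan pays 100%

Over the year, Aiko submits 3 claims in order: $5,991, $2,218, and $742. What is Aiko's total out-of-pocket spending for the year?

Claim 1 ($5,991): $1,626 to deductible, leaving $4,365; traveler's 30% is $1,309.50. Traveler owes $2,935.50 (running OOP $2,935.50).
Claim 2 ($2,218): 30% coinsurance on $2,218 = $665.40. That would push OOP to $3,600.90, over the $3,500 cap, so traveler pays $3,500 − $2,935.50 = $564.50.
Claim 3 ($742): deductible already satisfied, so traveler's share is 30% × $742 = $222.60. That would push OOP to $3,722.60, over the $3,500 cap, so traveler pays $3,500 − $3,500 = $0.
Total paid by the traveler: $2,935.50 + $564.50 + $0 = $3,500.

$3,500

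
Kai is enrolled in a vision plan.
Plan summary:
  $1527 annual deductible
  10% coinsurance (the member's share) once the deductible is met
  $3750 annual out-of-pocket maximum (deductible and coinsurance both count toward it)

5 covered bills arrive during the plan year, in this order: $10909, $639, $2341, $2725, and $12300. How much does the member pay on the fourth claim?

Claim 1 ($10909): $1527 finishes the deductible; $9382 goes to coinsurance; member's 10% is $938.20. Member pays $2465.20; OOP now $2465.20.
Claim 2 ($639): deductible already satisfied, so member's share is 10% × $639 = $63.90. Member pays $63.90; OOP now $2529.10.
Claim 3 ($2341): deductible already satisfied, so member's share is 10% × $2341 = $234.10. Member owes $234.10 (running OOP $2763.20).
Claim 4 ($2725): 10% coinsurance on $2725 = $272.50. Member pays $272.50; OOP now $3035.70.

$272.50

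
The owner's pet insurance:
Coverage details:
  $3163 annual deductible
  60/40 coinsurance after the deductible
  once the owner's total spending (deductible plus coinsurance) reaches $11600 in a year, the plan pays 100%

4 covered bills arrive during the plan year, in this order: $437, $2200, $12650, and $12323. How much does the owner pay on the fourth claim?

$3587.40

Bill 1, $437: entire amount goes to the deductible. Owner owes $437 (running OOP $437).
Bill 2, $2200: fully absorbed by the deductible. Owner owes $2200 (running OOP $2637).
Bill 3, $12650: deductible takes $526, $12124 remains; coinsurance $12124 × 40% = $4849.60. Owner pays $5375.60; OOP now $8012.60.
Bill 4, $12323: 40% coinsurance on $12323 = $4929.20. Adding that to $8012.60 gives $12941.80, past the $11600 cap; owner pays only $11600 − $8012.60 = $3587.40.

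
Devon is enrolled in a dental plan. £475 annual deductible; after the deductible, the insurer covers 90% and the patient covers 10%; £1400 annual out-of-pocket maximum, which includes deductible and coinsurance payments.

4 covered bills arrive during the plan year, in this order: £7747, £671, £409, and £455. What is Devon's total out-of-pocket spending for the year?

#1 (£7747): £475 to deductible, leaving £7272; patient's 10% is £727.20. Cost to patient: £1202.20. OOP to date £1202.20.
#2 (£671): 10% coinsurance on £671 = £67.10. Patient owes £67.10 (running OOP £1269.30).
#3 (£409): deductible already satisfied, so patient's share is 10% × £409 = £40.90. Patient pays £40.90; OOP now £1310.20.
#4 (£455): deductible met; 10% of £455 = £45.50. Cost to patient: £45.50. OOP to date £1355.70.
Summing the patient's payments: £1202.20 + £67.10 + £40.90 + £45.50 = £1355.70.

£1355.70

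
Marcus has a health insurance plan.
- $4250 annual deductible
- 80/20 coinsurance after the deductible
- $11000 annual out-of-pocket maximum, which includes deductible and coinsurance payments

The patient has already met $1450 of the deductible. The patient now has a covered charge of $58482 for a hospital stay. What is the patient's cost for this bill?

$9550

Remaining deductible: $4250 − $1450 = $2800.
That leaves $58482 − $2800 = $55682 for coinsurance.
Coinsurance: $55682 × 20% = $11136.40.
Patient responsibility before any cap: $2800 + $11136.40 = $13936.40.
Year-to-date out-of-pocket would reach $1450 + $13936.40 = $15386.40, above the $11000 maximum, so the patient pays only $11000 − $1450 = $9550.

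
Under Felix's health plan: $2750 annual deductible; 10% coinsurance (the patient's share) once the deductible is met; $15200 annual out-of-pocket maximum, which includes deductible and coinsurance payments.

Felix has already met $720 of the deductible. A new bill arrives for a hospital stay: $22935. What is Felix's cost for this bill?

$4120.50

Remaining deductible: $2750 − $720 = $2030.
That leaves $22935 − $2030 = $20905 for coinsurance.
Coinsurance: $20905 × 10% = $2090.50.
Patient responsibility before any cap: $2030 + $2090.50 = $4120.50.
Total out-of-pocket so far would be $720 + $4120.50 = $4840.50, below the $15200 cap — no reduction.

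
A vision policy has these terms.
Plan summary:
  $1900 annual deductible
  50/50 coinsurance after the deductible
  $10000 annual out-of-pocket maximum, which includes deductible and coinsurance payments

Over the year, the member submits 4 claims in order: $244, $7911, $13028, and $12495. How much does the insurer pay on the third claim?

$8055.50

Claim 1 ($244): entire amount goes to the deductible. Member pays $244; OOP now $244. Insurer: $244 − $244 = $0.
Claim 2 ($7911): $1656 finishes the deductible; $6255 goes to coinsurance; 50% of $6255 = $3127.50. Cost to member: $4783.50. OOP to date $5027.50. Insurer: $7911 − $4783.50 = $3127.50.
Claim 3 ($13028): deductible met; 50% of $13028 = $6514. That would push OOP to $11541.50, over the $10000 cap, so member pays $10000 − $5027.50 = $4972.50. Insurer: $13028 − $4972.50 = $8055.50.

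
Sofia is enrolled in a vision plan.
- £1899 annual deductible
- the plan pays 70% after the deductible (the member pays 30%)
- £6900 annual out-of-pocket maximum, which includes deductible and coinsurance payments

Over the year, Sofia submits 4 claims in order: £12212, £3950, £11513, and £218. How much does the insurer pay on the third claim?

Claim 1 — £12212: £1899 to deductible, leaving £10313; coinsurance £10313 × 30% = £3093.90. Cost to member: £4992.90. OOP to date £4992.90. Insurer: £12212 − £4992.90 = £7219.10.
Claim 2 — £3950: deductible met; 30% of £3950 = £1185. Cost to member: £1185. OOP to date £6177.90. Plan pays £3950 − £1185 = £2765.
Claim 3 — £11513: 30% coinsurance on £11513 = £3453.90. OOP would hit £9631.80 > £6900, so the cap limits the member to £6900 − £6177.90 = £722.10. Insurer: £11513 − £722.10 = £10790.90.

£10790.90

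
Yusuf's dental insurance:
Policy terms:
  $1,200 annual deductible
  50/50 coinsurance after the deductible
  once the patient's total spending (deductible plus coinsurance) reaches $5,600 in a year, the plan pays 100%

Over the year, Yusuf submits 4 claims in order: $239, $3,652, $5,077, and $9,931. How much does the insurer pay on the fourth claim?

$9,415

Claim 1 ($239): fully absorbed by the deductible. Patient pays $239; OOP now $239. Plan pays $239 − $239 = $0.
Claim 2 ($3,652): $961 to deductible, leaving $2,691; 50% of $2,691 = $1,345.50. Patient owes $2,306.50 (running OOP $2,545.50). Plan pays $3,652 − $2,306.50 = $1,345.50.
Claim 3 ($5,077): 50% coinsurance on $5,077 = $2,538.50. Patient owes $2,538.50 (running OOP $5,084). Plan pays $5,077 − $2,538.50 = $2,538.50.
Claim 4 ($9,931): deductible already satisfied, so patient's share is 50% × $9,931 = $4,965.50. That would push OOP to $10,049.50, over the $5,600 cap, so patient pays $5,600 − $5,084 = $516. Insurer: $9,931 − $516 = $9,415.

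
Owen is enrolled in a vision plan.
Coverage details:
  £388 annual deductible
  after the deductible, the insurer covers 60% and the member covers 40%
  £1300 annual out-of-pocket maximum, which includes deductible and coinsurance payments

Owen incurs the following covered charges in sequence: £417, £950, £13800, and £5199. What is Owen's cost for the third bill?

£520.40

Claim 1 — £417: £388 to deductible, leaving £29; member's 40% is £11.60. Cost to member: £399.60. OOP to date £399.60.
Claim 2 — £950: deductible already satisfied, so member's share is 40% × £950 = £380. Member pays £380; OOP now £779.60.
Claim 3 — £13800: 40% coinsurance on £13800 = £5520. Adding that to £779.60 gives £6299.60, past the £1300 cap; member pays only £1300 − £779.60 = £520.40.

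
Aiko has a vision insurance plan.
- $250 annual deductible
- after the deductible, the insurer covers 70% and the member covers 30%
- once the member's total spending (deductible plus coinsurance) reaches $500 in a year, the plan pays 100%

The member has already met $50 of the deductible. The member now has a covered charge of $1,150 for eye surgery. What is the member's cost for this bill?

$450

$50 of the $250 deductible is already met, leaving $200.
After the $200 deductible portion, $1,150 − $200 = $950 is subject to coinsurance.
30% of $950 = $285 falls to the member.
So the member owes $200 + $285 = $485 before any cap.
Year-to-date out-of-pocket would reach $50 + $485 = $535, above the $500 maximum, so the member pays only $500 − $50 = $450.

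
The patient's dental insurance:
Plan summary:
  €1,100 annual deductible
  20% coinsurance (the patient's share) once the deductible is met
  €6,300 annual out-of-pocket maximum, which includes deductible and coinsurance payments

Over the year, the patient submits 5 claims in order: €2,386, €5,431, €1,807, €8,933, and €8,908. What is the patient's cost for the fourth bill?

€1,786.60

Claim 1 (€2,386): deductible takes €1,100, €1,286 remains; patient's 20% is €257.20. Patient pays €1,357.20; OOP now €1,357.20.
Claim 2 (€5,431): 20% coinsurance on €5,431 = €1,086.20. Cost to patient: €1,086.20. OOP to date €2,443.40.
Claim 3 (€1,807): deductible met; 20% of €1,807 = €361.40. Cost to patient: €361.40. OOP to date €2,804.80.
Claim 4 (€8,933): deductible met; 20% of €8,933 = €1,786.60. Patient pays €1,786.60; OOP now €4,591.40.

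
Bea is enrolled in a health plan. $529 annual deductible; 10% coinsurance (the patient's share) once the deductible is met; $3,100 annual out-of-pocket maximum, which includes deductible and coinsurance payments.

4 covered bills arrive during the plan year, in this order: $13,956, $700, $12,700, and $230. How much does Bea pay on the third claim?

#1 ($13,956): $529 finishes the deductible; $13,427 goes to coinsurance; coinsurance $13,427 × 10% = $1,342.70. Patient pays $1,871.70; OOP now $1,871.70.
#2 ($700): deductible met; 10% of $700 = $70. Cost to patient: $70. OOP to date $1,941.70.
#3 ($12,700): 10% coinsurance on $12,700 = $1,270. OOP would hit $3,211.70 > $3,100, so the cap limits the patient to $3,100 − $1,941.70 = $1,158.30.

$1,158.30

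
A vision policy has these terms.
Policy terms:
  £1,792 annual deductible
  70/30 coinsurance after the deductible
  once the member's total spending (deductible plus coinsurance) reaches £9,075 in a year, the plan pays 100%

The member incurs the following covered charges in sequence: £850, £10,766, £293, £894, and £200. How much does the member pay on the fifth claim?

£60

#1 (£850): entire amount goes to the deductible. Cost to member: £850. OOP to date £850.
#2 (£10,766): £942 to deductible, leaving £9,824; 30% of £9,824 = £2,947.20. Cost to member: £3,889.20. OOP to date £4,739.20.
#3 (£293): 30% coinsurance on £293 = £87.90. Cost to member: £87.90. OOP to date £4,827.10.
#4 (£894): deductible met; 30% of £894 = £268.20. Cost to member: £268.20. OOP to date £5,095.30.
#5 (£200): deductible already satisfied, so member's share is 30% × £200 = £60. Member owes £60 (running OOP £5,155.30).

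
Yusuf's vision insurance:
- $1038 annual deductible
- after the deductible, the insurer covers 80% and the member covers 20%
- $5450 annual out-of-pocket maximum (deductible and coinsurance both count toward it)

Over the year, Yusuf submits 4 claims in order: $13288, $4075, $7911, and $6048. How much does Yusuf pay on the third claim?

Bill 1, $13288: $1038 to deductible, leaving $12250; coinsurance $12250 × 20% = $2450. Cost to member: $3488. OOP to date $3488.
Bill 2, $4075: 20% coinsurance on $4075 = $815. Member pays $815; OOP now $4303.
Bill 3, $7911: deductible already satisfied, so member's share is 20% × $7911 = $1582.20. OOP would hit $5885.20 > $5450, so the cap limits the member to $5450 − $4303 = $1147.

$1147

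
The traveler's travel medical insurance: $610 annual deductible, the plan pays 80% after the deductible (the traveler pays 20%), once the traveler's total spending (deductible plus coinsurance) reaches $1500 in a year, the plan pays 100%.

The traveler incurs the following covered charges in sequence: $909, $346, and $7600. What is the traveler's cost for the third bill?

$761

Claim 1 — $909: deductible takes $610, $299 remains; traveler's 20% is $59.80. Traveler owes $669.80 (running OOP $669.80).
Claim 2 — $346: deductible already satisfied, so traveler's share is 20% × $346 = $69.20. Traveler pays $69.20; OOP now $739.
Claim 3 — $7600: deductible already satisfied, so traveler's share is 20% × $7600 = $1520. OOP would hit $2259 > $1500, so the cap limits the traveler to $1500 − $739 = $761.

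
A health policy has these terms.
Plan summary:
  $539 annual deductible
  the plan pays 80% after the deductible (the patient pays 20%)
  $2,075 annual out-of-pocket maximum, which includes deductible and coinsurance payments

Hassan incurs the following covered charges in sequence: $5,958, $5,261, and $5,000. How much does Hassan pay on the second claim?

$452.20

Claim 1 ($5,958): $539 to deductible, leaving $5,419; patient's 20% is $1,083.80. Cost to patient: $1,622.80. OOP to date $1,622.80.
Claim 2 ($5,261): deductible met; 20% of $5,261 = $1,052.20. OOP would hit $2,675 > $2,075, so the cap limits the patient to $2,075 − $1,622.80 = $452.20.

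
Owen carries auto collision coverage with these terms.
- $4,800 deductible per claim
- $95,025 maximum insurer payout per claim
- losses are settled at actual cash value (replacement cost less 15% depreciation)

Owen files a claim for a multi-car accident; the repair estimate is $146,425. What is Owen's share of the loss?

$51,400

At 15% depreciation, ACV = $146,425 − $21,963.75 = $124,461.25.
Less the $4,800 deductible: $124,461.25 − $4,800 = $119,661.25.
The $95,025 per-incident cap binds; insurer pays $95,025.
Out of pocket: $146,425 − $95,025 = $51,400.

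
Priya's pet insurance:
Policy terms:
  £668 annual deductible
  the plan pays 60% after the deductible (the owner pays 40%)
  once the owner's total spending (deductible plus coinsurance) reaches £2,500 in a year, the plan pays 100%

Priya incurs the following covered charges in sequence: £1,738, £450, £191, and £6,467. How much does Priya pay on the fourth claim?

#1 (£1,738): deductible takes £668, £1,070 remains; coinsurance £1,070 × 40% = £428. Owner owes £1,096 (running OOP £1,096).
#2 (£450): deductible already satisfied, so owner's share is 40% × £450 = £180. Cost to owner: £180. OOP to date £1,276.
#3 (£191): deductible met; 40% of £191 = £76.40. Owner pays £76.40; OOP now £1,352.40.
#4 (£6,467): deductible already satisfied, so owner's share is 40% × £6,467 = £2,586.80. OOP would hit £3,939.20 > £2,500, so the cap limits the owner to £2,500 − £1,352.40 = £1,147.60.

£1,147.60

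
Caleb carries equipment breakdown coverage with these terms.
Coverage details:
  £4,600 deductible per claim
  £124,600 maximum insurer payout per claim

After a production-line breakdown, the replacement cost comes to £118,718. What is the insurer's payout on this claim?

Less the £4,600 deductible: £118,718 − £4,600 = £114,118.
That's under the £124,600 cap, so the insurer reimburses the full £114,118.

£114,118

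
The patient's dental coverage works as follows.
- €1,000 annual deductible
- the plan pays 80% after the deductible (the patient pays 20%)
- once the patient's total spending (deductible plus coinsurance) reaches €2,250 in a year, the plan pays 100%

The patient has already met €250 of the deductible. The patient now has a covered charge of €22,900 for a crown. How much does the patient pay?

€250 of the €1,000 deductible is already met, leaving €750.
The remaining €22,150 (= €22,900 − €750) moves to coinsurance.
20% of €22,150 = €4,430 falls to the patient.
Patient responsibility before any cap: €750 + €4,430 = €5,180.
That would bring total out-of-pocket to €5,430, past the €2,250 cap. The patient is capped at €2,250 − €250 = €2,000 on this claim.

€2,000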